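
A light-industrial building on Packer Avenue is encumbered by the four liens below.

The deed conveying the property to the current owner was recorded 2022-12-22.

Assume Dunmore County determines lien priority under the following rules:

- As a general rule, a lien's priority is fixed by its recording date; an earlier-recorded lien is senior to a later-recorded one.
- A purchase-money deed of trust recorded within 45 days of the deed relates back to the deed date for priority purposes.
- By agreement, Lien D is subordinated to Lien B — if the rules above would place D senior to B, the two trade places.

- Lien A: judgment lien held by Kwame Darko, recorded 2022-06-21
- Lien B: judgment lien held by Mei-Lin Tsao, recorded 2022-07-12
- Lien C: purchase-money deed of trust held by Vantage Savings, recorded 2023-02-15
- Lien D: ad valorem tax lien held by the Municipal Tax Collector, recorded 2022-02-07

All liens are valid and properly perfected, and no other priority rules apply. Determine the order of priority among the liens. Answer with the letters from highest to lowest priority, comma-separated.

Effective dates: C was recorded 55 days after the deed, outside the 45-day window, so it keeps its recording date.
By effective date: D (2022-02-07), A (2022-06-21), B (2022-07-12), C (2023-02-15).
Because D would otherwise rank above B, the subordination swaps them.

B, A, D, C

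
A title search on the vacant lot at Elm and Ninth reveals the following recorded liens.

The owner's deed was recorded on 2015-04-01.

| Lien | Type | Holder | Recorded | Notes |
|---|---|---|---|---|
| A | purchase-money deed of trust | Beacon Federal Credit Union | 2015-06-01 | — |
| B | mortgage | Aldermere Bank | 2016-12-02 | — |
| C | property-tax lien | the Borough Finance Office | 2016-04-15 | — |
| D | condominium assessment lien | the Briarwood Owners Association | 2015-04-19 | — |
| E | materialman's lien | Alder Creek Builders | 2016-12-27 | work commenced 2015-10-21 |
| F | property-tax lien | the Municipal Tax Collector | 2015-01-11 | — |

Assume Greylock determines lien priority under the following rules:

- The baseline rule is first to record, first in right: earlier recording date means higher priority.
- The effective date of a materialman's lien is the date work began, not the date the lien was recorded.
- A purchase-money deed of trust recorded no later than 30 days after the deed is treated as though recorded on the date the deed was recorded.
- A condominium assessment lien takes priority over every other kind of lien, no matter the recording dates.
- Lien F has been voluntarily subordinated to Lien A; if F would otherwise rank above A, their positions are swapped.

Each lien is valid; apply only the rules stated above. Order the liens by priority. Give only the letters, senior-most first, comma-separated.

D, A, F, E, C, B

Effective dates after the stated exceptions: A was recorded 61 days after the deed — beyond 30 days — so no relation-back applies; E is treated as recorded 2015-10-21, the work-commencement date.
D is a condominium assessment lien, so it outranks all other liens regardless of date.
Ordering the rest by effective date: F (2015-01-11), A (2015-06-01), E (2015-10-21), C (2016-04-15), B (2016-12-02).
F would otherwise be senior to A, so under the subordination agreement F and A exchange positions.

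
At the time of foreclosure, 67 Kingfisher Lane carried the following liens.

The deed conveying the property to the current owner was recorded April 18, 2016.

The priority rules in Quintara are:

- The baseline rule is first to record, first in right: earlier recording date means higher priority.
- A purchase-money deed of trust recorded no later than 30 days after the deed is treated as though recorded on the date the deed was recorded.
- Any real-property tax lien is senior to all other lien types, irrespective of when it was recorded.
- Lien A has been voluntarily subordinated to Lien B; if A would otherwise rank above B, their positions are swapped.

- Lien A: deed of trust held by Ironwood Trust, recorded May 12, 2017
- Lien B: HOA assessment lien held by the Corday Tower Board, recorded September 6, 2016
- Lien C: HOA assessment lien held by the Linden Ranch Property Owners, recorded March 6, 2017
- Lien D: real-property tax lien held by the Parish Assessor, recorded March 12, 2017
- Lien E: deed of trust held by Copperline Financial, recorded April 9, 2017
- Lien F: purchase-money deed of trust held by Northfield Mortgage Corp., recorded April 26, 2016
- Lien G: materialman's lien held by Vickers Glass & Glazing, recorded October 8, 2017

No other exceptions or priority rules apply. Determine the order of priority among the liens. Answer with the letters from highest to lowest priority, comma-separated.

D, F, B, C, E, A, G

Adjusting effective dates: F relates back to the deed date April 18, 2016.
As a real-property tax lien, D is senior to every other lien.
Among the remaining liens, by effective date: F (April 18, 2016), B (September 6, 2016), C (March 6, 2017), E (April 9, 2017), A (May 12, 2017), G (October 8, 2017).
Since A is not senior to B, the subordination leaves the order unchanged.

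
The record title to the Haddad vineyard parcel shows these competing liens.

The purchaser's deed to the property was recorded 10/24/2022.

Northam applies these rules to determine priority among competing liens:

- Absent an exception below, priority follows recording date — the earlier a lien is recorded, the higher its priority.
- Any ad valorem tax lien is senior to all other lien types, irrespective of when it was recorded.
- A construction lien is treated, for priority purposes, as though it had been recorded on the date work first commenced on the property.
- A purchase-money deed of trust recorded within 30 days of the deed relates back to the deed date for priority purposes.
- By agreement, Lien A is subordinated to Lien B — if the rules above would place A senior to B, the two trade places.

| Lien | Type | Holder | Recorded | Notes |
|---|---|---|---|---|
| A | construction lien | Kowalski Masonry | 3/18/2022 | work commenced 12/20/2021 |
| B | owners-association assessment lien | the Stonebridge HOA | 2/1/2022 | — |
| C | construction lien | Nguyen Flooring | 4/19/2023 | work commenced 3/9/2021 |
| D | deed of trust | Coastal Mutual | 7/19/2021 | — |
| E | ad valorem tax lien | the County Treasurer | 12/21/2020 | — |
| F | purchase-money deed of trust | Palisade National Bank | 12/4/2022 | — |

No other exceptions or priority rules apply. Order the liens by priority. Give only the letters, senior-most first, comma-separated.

First, effective dates: A is treated as recorded 12/20/2021, the work-commencement date; C relates back to 3/9/2021 (work commenced); F was recorded 41 days after the deed — beyond 30 days — so no relation-back applies.
E is an ad valorem tax lien and takes priority over every other lien.
Among the remaining liens, by effective date: C (3/9/2021), D (7/19/2021), A (12/20/2021), B (2/1/2022), F (12/4/2022).
The subordination applies — A was senior to B — so A and B swap.

E, C, D, B, A, F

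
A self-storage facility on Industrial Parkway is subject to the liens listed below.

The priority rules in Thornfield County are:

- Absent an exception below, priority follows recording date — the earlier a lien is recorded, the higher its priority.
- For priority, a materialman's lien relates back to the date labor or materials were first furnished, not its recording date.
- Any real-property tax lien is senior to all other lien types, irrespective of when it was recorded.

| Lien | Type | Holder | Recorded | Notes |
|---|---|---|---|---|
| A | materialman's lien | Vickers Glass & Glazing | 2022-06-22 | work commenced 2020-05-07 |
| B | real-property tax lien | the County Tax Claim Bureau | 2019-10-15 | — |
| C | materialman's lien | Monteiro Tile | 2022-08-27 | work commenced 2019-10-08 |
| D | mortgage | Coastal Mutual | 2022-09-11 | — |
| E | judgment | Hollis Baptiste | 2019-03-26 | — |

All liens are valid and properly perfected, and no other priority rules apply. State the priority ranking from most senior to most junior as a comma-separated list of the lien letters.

B, E, C, A, D

Effective dates: A's effective date is 2020-05-07, when work began; C is treated as recorded 2019-10-08, the work-commencement date.
B is a real-property tax lien and takes priority over every other lien.
Ordering the rest by effective date: E (2019-03-26), C (2019-10-08), A (2020-05-07), D (2022-09-11).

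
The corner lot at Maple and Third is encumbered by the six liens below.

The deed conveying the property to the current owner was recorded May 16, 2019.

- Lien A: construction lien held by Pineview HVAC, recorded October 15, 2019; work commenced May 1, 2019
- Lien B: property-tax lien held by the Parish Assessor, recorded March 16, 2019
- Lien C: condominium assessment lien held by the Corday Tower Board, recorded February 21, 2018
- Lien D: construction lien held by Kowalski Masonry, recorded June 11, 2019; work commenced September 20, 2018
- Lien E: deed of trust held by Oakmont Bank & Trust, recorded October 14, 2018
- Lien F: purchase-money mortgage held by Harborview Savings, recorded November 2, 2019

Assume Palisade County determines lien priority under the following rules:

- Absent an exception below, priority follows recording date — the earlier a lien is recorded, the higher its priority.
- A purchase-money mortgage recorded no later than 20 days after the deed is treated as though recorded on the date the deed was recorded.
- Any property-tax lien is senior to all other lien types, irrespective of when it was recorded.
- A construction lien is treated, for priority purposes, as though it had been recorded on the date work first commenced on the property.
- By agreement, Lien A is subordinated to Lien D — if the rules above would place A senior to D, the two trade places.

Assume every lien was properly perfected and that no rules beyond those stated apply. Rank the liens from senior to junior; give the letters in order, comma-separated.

B, C, D, E, A, F

Adjusting effective dates: A's effective date is May 1, 2019, when work began; D relates back to September 20, 2018 (work commenced); F was recorded 170 days after the deed, outside the 20-day window, so it keeps its recording date.
B is a property-tax lien and takes priority over every other lien.
Among the remaining liens, by effective date: C (February 21, 2018), D (September 20, 2018), E (October 14, 2018), A (May 1, 2019), F (November 2, 2019).
Since A is not senior to D, the subordination leaves the order unchanged.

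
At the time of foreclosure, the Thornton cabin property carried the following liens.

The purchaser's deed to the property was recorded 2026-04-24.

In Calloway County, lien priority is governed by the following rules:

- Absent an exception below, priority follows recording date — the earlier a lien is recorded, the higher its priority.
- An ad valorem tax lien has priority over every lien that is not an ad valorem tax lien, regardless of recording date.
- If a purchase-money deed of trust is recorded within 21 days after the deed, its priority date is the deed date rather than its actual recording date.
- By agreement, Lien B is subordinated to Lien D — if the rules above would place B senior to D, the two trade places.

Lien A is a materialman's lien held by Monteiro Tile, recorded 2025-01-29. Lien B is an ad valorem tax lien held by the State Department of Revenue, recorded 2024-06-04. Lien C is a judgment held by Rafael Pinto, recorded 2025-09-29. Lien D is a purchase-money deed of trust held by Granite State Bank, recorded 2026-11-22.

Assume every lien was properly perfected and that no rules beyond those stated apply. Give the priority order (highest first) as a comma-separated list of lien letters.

D, A, C, B

Adjusting effective dates: D was recorded 212 days after the deed, outside the 21-day window, so it keeps its recording date.
B is an ad valorem tax lien and takes priority over every other lien.
Remaining liens by effective date: A (2025-01-29), C (2025-09-29), D (2026-11-22).
The subordination applies — B was senior to D — so B and D swap.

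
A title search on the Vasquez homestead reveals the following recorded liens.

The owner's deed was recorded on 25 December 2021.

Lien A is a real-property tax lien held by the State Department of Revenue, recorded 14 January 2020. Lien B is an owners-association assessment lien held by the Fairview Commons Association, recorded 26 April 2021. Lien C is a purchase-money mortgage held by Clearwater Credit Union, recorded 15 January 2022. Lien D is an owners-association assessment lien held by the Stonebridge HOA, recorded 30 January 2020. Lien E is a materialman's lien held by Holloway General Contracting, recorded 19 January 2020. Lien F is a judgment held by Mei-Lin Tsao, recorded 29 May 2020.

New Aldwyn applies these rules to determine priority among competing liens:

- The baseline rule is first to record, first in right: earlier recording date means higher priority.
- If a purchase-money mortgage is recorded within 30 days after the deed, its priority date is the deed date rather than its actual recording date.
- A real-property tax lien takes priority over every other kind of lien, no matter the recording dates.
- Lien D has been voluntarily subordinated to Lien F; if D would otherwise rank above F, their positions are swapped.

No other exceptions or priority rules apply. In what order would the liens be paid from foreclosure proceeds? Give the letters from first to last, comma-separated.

A, E, F, D, B, C

Effective dates after the stated exceptions: C was recorded within the 30-day window, so its effective date is the deed date 25 December 2021.
As a real-property tax lien, A is senior to every other lien.
Among the remaining liens, by effective date: E (19 January 2020), D (30 January 2020), F (29 May 2020), B (26 April 2021), C (25 December 2021).
D is senior to F before the subordination, so the two trade places.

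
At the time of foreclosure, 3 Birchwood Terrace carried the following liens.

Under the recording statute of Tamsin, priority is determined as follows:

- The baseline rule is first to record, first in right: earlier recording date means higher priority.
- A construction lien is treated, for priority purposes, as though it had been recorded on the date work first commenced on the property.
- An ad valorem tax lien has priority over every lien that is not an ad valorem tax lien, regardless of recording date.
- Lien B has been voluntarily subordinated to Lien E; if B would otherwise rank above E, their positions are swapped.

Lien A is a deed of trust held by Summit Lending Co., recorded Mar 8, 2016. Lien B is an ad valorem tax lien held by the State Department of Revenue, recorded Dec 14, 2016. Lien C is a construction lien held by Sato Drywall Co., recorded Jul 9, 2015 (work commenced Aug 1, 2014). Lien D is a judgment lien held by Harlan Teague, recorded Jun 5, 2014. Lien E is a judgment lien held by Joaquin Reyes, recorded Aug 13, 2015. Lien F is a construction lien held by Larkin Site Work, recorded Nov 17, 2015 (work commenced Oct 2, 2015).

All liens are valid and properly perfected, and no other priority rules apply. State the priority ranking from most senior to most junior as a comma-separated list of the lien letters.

E, D, C, B, F, A

First, effective dates: C relates back to Aug 1, 2014 (work commenced); F's effective date is Oct 2, 2015, when work began.
B is an ad valorem tax lien and takes priority over every other lien.
The other liens, earliest effective date first: D (Jun 5, 2014), C (Aug 1, 2014), E (Aug 13, 2015), F (Oct 2, 2015), A (Mar 8, 2016).
B is senior to E before the subordination, so the two trade places.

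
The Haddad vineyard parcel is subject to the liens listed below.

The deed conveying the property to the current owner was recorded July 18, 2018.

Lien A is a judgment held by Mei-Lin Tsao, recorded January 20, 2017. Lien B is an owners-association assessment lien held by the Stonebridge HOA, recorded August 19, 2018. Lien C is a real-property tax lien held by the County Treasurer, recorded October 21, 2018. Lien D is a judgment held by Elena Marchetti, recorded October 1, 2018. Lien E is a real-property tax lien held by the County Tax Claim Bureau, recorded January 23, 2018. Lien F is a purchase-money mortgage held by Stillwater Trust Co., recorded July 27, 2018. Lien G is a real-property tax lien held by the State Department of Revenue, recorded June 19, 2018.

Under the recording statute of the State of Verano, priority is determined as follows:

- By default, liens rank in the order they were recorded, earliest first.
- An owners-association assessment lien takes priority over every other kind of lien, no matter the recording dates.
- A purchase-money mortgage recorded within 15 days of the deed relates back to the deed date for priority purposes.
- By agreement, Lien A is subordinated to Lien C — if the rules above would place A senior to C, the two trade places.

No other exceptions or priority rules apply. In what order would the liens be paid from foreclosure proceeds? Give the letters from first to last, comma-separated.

B, C, E, G, F, D, A

Adjusting effective dates: F was recorded within the 15-day window, so its effective date is the deed date July 18, 2018.
B is an owners-association assessment lien, so it outranks all other liens regardless of date.
Remaining liens by effective date: A (January 20, 2017), E (January 23, 2018), G (June 19, 2018), F (July 18, 2018), D (October 1, 2018), C (October 21, 2018).
A is senior to C before the subordination, so the two trade places.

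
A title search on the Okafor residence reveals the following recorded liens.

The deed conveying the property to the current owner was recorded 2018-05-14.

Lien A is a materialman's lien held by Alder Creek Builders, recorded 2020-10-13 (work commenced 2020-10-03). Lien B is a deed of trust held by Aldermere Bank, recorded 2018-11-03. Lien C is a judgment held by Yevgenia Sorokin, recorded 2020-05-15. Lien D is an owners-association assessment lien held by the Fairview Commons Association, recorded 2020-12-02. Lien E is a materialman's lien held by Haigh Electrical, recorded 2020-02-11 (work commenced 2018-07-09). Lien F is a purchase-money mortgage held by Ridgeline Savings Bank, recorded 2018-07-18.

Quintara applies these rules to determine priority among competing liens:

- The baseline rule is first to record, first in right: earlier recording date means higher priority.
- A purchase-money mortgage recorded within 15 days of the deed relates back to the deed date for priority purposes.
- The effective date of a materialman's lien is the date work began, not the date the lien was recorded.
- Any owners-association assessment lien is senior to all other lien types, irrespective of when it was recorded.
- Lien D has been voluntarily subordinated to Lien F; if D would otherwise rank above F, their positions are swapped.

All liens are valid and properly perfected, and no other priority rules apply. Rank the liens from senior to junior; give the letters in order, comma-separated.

Effective dates after the stated exceptions: A relates back to 2020-10-03 (work commenced); E's effective date is 2018-07-09, when work began; F missed the 15-day window (65 days after the deed), so its recording date stands.
D is an owners-association assessment lien and takes priority over every other lien.
The other liens, earliest effective date first: E (2018-07-09), F (2018-07-18), B (2018-11-03), C (2020-05-15), A (2020-10-03).
The subordination applies — D was senior to F — so D and F swap.

F, E, D, B, C, A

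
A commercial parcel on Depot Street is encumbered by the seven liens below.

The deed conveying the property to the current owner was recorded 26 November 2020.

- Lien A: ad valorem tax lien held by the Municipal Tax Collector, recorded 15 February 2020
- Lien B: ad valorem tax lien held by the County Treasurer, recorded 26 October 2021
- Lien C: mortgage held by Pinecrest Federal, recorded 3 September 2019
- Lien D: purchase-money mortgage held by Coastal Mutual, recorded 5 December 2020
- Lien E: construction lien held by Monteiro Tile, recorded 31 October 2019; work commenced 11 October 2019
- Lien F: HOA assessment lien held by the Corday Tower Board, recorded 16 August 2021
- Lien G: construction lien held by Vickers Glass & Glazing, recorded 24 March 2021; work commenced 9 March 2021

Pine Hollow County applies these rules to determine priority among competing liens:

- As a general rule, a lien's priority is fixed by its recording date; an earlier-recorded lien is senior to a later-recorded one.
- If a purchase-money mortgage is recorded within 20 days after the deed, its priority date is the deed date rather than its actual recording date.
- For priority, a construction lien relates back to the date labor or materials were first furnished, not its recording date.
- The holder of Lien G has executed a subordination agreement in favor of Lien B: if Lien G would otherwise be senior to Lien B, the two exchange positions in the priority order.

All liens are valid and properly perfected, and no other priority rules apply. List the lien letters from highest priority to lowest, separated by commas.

C, E, A, D, B, F, G

First, effective dates: D relates back to the deed date 26 November 2020; E relates back to 11 October 2019 (work commenced); G relates back to 9 March 2021 (work commenced).
By effective date, earliest first: C (3 September 2019), E (11 October 2019), A (15 February 2020), D (26 November 2020), G (9 March 2021), F (16 August 2021), B (26 October 2021).
G would otherwise be senior to B, so under the subordination agreement G and B exchange positions.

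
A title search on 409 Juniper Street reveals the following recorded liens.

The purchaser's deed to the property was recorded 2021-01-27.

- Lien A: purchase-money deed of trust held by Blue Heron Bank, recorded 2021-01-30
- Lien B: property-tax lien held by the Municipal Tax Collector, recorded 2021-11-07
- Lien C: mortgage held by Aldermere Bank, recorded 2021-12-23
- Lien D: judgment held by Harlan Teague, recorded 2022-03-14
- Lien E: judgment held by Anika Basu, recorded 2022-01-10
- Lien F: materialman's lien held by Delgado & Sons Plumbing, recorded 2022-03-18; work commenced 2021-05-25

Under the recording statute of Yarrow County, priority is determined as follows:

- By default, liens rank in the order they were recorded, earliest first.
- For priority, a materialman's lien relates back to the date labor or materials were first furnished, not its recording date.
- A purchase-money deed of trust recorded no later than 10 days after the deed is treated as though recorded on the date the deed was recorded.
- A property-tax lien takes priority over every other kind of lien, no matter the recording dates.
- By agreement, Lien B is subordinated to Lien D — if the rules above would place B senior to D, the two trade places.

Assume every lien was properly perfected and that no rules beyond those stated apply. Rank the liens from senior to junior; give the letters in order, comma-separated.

First, effective dates: A relates back to the deed date 2021-01-27; F's effective date is 2021-05-25, when work began.
As a property-tax lien, B is senior to every other lien.
Among the remaining liens, by effective date: A (2021-01-27), F (2021-05-25), C (2021-12-23), E (2022-01-10), D (2022-03-14).
Because B would otherwise rank above D, the subordination swaps them.

D, A, F, C, E, B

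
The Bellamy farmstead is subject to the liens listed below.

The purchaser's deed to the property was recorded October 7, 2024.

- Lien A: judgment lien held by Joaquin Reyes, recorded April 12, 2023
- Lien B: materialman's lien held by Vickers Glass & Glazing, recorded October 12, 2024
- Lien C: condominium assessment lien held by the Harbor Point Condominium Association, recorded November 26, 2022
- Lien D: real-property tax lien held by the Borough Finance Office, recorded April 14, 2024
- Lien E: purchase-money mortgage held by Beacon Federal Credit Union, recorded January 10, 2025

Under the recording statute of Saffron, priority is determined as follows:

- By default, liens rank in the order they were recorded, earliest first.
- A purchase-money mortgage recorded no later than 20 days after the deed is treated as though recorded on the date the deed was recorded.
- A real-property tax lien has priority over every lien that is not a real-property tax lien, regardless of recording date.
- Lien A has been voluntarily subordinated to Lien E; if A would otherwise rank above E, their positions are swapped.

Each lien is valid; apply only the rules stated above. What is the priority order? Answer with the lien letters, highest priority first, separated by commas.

Adjusting effective dates: E was recorded 95 days after the deed, outside the 20-day window, so it keeps its recording date.
D is a real-property tax lien and takes priority over every other lien.
Remaining liens by effective date: C (November 26, 2022), A (April 12, 2023), B (October 12, 2024), E (January 10, 2025).
A would otherwise be senior to E, so under the subordination agreement A and E exchange positions.

D, C, E, B, A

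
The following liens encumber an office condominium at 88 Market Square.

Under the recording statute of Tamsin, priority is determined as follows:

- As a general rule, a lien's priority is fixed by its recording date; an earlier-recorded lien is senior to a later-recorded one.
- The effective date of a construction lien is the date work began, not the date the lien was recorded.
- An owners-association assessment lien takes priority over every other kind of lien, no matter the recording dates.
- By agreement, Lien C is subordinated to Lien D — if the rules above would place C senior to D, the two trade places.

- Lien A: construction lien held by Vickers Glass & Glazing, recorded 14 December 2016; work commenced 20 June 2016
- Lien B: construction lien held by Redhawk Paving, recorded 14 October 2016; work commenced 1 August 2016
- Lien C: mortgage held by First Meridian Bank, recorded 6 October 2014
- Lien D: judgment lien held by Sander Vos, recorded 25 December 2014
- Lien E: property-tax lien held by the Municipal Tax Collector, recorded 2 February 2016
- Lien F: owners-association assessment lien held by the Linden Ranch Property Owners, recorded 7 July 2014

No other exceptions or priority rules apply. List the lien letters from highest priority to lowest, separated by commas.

Effective dates: A is treated as recorded 20 June 2016, the work-commencement date; B relates back to 1 August 2016 (work commenced).
F is an owners-association assessment lien, so it outranks all other liens regardless of date.
Remaining liens by effective date: C (6 October 2014), D (25 December 2014), E (2 February 2016), A (20 June 2016), B (1 August 2016).
C is senior to D before the subordination, so the two trade places.

F, D, C, E, A, B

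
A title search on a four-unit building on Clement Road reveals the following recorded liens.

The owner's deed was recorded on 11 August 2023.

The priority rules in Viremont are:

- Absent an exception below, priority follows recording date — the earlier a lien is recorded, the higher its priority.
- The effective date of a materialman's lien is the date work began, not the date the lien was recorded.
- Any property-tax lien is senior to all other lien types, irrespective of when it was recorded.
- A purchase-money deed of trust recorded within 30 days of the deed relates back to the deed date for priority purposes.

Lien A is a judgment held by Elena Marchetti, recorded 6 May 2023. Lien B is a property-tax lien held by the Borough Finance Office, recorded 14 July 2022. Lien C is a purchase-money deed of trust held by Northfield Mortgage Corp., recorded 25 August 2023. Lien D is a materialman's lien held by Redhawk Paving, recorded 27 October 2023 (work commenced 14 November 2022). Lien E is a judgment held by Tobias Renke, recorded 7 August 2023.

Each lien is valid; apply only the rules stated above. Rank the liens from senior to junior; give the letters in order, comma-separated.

B, D, A, E, C

Effective dates: C was recorded within the 30-day window, so its effective date is the deed date 11 August 2023; D's effective date is 14 November 2022, when work began.
B is a property-tax lien, so it outranks all other liens regardless of date.
The other liens, earliest effective date first: D (14 November 2022), A (6 May 2023), E (7 August 2023), C (11 August 2023).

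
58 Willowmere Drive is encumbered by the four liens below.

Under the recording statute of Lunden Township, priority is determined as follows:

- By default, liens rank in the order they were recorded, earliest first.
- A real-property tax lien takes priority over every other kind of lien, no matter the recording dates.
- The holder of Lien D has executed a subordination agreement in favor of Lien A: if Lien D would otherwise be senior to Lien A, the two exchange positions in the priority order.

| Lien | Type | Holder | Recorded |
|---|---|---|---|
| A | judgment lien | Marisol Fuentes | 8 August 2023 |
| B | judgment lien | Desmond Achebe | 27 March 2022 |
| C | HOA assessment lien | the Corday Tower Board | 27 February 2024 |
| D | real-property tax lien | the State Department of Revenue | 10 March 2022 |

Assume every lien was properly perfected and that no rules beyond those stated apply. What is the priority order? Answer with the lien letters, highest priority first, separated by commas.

A, B, D, C

As a real-property tax lien, D is senior to every other lien.
Among the remaining liens, by effective date: B (27 March 2022), A (8 August 2023), C (27 February 2024).
D is senior to A before the subordination, so the two trade places.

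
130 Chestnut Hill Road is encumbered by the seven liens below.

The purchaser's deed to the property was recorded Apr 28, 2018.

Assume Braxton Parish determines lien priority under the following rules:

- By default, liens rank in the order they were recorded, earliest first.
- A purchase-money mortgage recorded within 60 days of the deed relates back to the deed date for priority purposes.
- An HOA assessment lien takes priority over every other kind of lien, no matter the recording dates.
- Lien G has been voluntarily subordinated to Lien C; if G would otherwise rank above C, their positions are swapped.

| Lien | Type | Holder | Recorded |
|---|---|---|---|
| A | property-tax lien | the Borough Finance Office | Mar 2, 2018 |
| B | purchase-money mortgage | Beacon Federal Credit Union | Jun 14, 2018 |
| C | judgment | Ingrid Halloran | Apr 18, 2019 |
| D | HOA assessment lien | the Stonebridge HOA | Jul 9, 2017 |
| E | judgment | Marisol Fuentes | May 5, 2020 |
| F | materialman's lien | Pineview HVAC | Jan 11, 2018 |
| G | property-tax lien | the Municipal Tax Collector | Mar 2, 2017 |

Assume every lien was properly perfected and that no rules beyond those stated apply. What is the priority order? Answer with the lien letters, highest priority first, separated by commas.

D, C, F, A, B, G, E

First, effective dates: B was recorded within the 60-day window, so its effective date is the deed date Apr 28, 2018.
D, as an HOA assessment lien, has superpriority and ranks first.
The other liens, earliest effective date first: G (Mar 2, 2017), F (Jan 11, 2018), A (Mar 2, 2018), B (Apr 28, 2018), C (Apr 18, 2019), E (May 5, 2020).
Because G would otherwise rank above C, the subordination swaps them.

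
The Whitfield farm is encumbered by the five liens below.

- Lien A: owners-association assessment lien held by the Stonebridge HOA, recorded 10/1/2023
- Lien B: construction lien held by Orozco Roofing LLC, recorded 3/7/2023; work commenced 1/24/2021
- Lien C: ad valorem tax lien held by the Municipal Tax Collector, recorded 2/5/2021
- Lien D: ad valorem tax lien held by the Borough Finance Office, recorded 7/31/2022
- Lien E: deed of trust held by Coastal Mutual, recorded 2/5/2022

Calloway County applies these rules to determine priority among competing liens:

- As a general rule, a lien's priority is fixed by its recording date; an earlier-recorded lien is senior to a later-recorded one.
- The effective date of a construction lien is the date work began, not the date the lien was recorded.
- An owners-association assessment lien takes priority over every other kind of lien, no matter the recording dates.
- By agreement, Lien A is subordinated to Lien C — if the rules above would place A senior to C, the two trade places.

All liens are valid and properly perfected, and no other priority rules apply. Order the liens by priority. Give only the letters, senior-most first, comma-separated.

Effective dates: B's effective date is 1/24/2021, when work began.
A, as an owners-association assessment lien, has superpriority and ranks first.
Remaining liens by effective date: B (1/24/2021), C (2/5/2021), E (2/5/2022), D (7/31/2022).
A is senior to C before the subordination, so the two trade places.

C, B, A, E, D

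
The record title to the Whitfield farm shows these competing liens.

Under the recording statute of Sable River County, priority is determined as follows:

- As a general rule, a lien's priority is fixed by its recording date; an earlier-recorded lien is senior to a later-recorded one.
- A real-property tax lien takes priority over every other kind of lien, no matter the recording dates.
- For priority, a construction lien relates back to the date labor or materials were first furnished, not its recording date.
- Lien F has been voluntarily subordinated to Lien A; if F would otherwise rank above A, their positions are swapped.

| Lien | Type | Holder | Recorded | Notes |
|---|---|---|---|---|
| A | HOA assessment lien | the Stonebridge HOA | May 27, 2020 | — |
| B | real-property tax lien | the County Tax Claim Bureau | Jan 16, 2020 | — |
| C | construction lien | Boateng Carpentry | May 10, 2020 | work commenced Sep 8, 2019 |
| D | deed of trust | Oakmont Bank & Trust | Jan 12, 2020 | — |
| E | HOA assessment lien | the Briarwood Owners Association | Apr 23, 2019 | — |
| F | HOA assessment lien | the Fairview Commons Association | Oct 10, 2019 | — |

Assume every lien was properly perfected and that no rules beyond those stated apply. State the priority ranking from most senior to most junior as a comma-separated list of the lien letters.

Effective dates after the stated exceptions: C's effective date is Sep 8, 2019, when work began.
B is a real-property tax lien, so it outranks all other liens regardless of date.
Among the remaining liens, by effective date: E (Apr 23, 2019), C (Sep 8, 2019), F (Oct 10, 2019), D (Jan 12, 2020), A (May 27, 2020).
The subordination applies — F was senior to A — so F and A swap.

B, E, C, A, D, F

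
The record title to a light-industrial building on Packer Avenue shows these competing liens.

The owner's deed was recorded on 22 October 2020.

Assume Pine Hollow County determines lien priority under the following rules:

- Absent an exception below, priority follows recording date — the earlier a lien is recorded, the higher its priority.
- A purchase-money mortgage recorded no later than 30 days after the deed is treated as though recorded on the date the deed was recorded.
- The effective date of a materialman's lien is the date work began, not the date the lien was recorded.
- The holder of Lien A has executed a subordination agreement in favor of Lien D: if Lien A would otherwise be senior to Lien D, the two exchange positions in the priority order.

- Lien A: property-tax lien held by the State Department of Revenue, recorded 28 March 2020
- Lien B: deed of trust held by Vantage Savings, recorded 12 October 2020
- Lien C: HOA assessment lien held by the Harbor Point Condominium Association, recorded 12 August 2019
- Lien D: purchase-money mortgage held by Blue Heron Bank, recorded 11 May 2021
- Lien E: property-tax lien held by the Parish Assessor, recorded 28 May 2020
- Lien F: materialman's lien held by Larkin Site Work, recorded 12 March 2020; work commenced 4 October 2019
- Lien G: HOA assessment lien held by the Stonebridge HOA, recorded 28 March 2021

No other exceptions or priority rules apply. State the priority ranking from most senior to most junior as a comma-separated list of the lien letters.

C, F, D, E, B, G, A

First, effective dates: D missed the 30-day window (201 days after the deed), so its recording date stands; F is treated as recorded 4 October 2019, the work-commencement date.
By effective date, earliest first: C (12 August 2019), F (4 October 2019), A (28 March 2020), E (28 May 2020), B (12 October 2020), G (28 March 2021), D (11 May 2021).
The subordination applies — A was senior to D — so A and D swap.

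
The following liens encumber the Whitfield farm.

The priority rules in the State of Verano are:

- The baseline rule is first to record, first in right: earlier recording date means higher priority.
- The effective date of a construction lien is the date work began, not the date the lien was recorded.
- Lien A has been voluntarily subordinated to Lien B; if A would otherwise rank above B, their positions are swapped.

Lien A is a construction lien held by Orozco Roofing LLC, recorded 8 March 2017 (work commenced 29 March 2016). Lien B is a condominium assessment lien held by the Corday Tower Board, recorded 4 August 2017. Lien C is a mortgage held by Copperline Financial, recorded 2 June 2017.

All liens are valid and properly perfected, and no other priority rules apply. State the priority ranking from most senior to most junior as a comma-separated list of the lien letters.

Effective dates after the stated exceptions: A relates back to 29 March 2016 (work commenced).
Ordering by effective date: A (29 March 2016), C (2 June 2017), B (4 August 2017).
A would otherwise be senior to B, so under the subordination agreement A and B exchange positions.

B, C, A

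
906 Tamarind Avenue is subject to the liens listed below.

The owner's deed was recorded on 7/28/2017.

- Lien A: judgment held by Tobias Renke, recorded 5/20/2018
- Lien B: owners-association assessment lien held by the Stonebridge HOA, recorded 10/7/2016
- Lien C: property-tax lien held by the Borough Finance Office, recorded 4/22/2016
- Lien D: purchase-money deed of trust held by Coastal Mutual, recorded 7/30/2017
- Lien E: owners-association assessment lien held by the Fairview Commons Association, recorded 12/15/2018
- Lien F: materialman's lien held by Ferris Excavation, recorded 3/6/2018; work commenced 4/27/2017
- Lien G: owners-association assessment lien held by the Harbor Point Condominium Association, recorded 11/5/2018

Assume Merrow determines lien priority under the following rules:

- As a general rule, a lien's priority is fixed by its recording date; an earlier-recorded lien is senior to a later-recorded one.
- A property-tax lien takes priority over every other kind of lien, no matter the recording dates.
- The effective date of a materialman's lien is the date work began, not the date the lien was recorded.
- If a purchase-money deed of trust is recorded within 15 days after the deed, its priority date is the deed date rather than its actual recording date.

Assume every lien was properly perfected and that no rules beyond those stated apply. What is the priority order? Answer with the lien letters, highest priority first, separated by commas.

C, B, F, D, A, G, E

Adjusting effective dates: D was recorded within the 15-day window, so its effective date is the deed date 7/28/2017; F's effective date is 4/27/2017, when work began.
C is a property-tax lien and takes priority over every other lien.
Remaining liens by effective date: B (10/7/2016), F (4/27/2017), D (7/28/2017), A (5/20/2018), G (11/5/2018), E (12/15/2018).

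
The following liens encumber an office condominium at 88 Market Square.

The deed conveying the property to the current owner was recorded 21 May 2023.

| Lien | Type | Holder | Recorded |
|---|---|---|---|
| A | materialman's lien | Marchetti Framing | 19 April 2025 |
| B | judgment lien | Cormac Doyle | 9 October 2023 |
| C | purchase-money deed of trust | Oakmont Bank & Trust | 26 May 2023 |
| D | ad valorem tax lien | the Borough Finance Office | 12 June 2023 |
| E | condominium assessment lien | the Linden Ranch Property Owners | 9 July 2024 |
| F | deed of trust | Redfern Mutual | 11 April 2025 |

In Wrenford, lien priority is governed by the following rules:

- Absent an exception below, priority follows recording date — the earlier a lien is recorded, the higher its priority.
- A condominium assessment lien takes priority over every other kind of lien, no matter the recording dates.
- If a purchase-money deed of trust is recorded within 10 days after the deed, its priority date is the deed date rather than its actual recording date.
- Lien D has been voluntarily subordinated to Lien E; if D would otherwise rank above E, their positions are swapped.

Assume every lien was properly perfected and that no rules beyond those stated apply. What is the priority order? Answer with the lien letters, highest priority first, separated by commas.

First, effective dates: C relates back to the deed date 21 May 2023.
As a condominium assessment lien, E is senior to every other lien.
Ordering the rest by effective date: C (21 May 2023), D (12 June 2023), B (9 October 2023), F (11 April 2025), A (19 April 2025).
D already ranks below E; the subordination has no effect.

E, C, D, B, F, A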